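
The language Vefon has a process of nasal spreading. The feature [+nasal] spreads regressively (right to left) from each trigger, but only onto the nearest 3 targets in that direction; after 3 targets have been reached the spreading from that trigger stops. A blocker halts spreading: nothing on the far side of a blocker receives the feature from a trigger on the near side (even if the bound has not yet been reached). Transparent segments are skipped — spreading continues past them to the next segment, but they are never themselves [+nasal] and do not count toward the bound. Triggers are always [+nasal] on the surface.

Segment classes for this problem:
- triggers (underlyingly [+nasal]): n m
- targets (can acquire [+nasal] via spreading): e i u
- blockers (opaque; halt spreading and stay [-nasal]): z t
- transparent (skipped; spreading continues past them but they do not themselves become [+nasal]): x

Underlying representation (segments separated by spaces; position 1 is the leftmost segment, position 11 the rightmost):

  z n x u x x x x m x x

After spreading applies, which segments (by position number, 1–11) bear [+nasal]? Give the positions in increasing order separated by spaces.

From /n/ at 2 leftward: 1 /z/ blocks.
From /m/ at 9 leftward: 8 /x/ transparent; 7 /x/ transparent; 6 /x/ transparent; 5 /x/ transparent; 4 /u/ → [+nasal]; 3 /x/ transparent; 2 /n/ is itself a trigger — this domain ends here.

2 4 9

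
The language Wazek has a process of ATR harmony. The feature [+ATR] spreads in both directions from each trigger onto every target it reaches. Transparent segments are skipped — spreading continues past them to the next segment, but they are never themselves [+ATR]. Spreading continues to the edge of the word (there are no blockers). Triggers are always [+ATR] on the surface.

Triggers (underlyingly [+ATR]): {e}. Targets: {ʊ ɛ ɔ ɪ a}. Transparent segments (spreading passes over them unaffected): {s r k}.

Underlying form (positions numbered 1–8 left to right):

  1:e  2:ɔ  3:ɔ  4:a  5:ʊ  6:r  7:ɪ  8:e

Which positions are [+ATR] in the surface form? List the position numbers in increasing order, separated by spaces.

1 2 3 4 5 7 8

From /e/ at 1 rightward: 2 /ɔ/ → [+ATR]; 3 /ɔ/ → [+ATR]; 4 /a/ → [+ATR]; 5 /ʊ/ → [+ATR]; 6 /r/ transparent; 7 /ɪ/ → [+ATR]; 8 /e/ is itself a trigger — this domain ends here.
From /e/ at 1 leftward: word edge.
From /e/ at 8 rightward: word edge.
From /e/ at 8 leftward: 7 /ɪ/ → [+ATR]; 6 /r/ transparent; 5 /ʊ/ → [+ATR]; 4 /a/ → [+ATR]; 3 /ɔ/ → [+ATR]; 2 /ɔ/ → [+ATR]; 1 /e/ is itself a trigger — this domain ends here.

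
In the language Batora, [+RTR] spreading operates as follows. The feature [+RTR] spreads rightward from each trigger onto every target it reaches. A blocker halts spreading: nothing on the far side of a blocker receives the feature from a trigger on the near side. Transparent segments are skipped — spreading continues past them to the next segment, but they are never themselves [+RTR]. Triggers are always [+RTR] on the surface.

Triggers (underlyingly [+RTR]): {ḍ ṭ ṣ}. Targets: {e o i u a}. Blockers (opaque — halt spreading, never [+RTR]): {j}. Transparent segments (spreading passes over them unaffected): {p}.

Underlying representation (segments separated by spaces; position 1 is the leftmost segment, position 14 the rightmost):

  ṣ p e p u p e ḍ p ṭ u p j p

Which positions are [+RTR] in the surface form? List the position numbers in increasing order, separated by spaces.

1 3 5 7 8 10 11

From /ṣ/ at 1 rightward: 2 /p/ transparent; 3 /e/ → [+RTR]; 4 /p/ transparent; 5 /u/ → [+RTR]; 6 /p/ transparent; 7 /e/ → [+RTR]; 8 /ḍ/ is itself a trigger — this domain ends here.
From /ḍ/ at 8 rightward: 9 /p/ transparent; 10 /ṭ/ is itself a trigger — this domain ends here.
From /ṭ/ at 10 rightward: 11 /u/ → [+RTR]; 12 /p/ transparent; 13 /j/ blocks.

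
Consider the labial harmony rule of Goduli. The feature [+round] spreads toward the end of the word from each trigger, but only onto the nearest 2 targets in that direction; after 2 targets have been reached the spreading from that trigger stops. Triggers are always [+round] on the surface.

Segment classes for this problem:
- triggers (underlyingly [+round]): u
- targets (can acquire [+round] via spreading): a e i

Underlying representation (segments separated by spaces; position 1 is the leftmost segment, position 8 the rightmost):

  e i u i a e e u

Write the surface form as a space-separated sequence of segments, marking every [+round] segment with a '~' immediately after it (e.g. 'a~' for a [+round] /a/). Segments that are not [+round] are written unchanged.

e i u~ i~ a~ e e u~

From /u/ at 3 rightward: 4 /i/ → [+round]; 5 /a/ → [+round]; bound reached.
From /u/ at 8 rightward: word edge.
Targets with no active source: positions 1 2 6 7 stay [-round].
[+round] positions on the surface: 3 4 5 8.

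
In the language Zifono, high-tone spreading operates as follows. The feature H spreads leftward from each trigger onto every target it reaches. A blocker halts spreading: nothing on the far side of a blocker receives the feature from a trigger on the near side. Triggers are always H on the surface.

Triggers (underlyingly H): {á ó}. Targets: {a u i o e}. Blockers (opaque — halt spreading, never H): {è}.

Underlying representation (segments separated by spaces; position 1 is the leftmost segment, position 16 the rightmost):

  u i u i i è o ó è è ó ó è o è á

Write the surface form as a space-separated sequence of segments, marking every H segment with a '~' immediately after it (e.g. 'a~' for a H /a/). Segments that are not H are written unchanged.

From /ó/ at 8 leftward: 7 /o/ → H; 6 /è/ blocks.
From /ó/ at 11 leftward: 10 /è/ blocks.
From /ó/ at 12 leftward: 11 /ó/ is itself a trigger — this domain ends here.
From /á/ at 16 leftward: 15 /è/ blocks.
Targets with no active source: positions 1 2 3 4 5 14 stay [-high tone].
H positions on the surface: 7 8 11 12 16.

u i u i i è o~ ó~ è è ó~ ó~ è o è á~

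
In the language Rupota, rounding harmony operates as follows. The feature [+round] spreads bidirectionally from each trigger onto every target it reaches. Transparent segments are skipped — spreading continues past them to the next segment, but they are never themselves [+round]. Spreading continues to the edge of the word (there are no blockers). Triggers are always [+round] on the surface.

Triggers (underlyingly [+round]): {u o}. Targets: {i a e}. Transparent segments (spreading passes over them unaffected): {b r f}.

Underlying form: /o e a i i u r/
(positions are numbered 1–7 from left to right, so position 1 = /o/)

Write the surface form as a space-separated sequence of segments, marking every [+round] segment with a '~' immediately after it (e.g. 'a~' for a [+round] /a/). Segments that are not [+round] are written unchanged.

From /o/ at 1 rightward: 2 /e/ → [+round]; 3 /a/ → [+round]; 4 /i/ → [+round]; 5 /i/ → [+round]; 6 /u/ is itself a trigger — this domain ends here.
From /o/ at 1 leftward: word edge.
From /u/ at 6 rightward: 7 /r/ transparent; word edge.
From /u/ at 6 leftward: 5 /i/ → [+round]; 4 /i/ → [+round]; 3 /a/ → [+round]; 2 /e/ → [+round]; 1 /o/ is itself a trigger — this domain ends here.
[+round] positions on the surface: 1 2 3 4 5 6.

o~ e~ a~ i~ i~ u~ r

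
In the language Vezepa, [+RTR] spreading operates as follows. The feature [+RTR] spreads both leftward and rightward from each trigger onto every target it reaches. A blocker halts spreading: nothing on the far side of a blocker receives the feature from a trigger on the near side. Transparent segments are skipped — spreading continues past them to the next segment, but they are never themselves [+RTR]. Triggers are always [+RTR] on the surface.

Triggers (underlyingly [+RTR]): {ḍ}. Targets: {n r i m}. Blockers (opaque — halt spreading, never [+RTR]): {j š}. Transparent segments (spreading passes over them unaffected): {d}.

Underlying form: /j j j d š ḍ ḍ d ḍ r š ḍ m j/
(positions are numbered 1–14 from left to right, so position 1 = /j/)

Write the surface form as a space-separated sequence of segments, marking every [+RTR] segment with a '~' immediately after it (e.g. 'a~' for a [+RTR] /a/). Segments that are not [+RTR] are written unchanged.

j j j d š ḍ~ ḍ~ d ḍ~ r~ š ḍ~ m~ j

From /ḍ/ at 6 rightward: 7 /ḍ/ is itself a trigger — this domain ends here.
From /ḍ/ at 6 leftward: 5 /š/ blocks.
From /ḍ/ at 7 rightward: 8 /d/ transparent; 9 /ḍ/ is itself a trigger — this domain ends here.
From /ḍ/ at 7 leftward: 6 /ḍ/ is itself a trigger — this domain ends here.
From /ḍ/ at 9 rightward: 10 /r/ → [+RTR]; 11 /š/ blocks.
From /ḍ/ at 9 leftward: 8 /d/ transparent; 7 /ḍ/ is itself a trigger — this domain ends here.
From /ḍ/ at 12 rightward: 13 /m/ → [+RTR]; 14 /j/ blocks.
From /ḍ/ at 12 leftward: 11 /š/ blocks.
[+RTR] positions on the surface: 6 7 9 10 12 13.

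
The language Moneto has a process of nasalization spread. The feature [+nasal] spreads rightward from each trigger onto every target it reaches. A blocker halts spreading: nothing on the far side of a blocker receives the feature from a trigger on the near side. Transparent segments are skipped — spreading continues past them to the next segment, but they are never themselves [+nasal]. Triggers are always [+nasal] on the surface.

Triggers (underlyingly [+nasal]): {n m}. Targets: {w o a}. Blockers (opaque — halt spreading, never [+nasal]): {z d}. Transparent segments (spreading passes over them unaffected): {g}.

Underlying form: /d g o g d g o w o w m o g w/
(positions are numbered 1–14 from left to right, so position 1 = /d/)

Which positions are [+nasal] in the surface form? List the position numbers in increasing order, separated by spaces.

11 12 14

From /m/ at 11 rightward: 12 /o/ → [+nasal]; 13 /g/ transparent; 14 /w/ → [+nasal]; word edge.
Targets with no active source: positions 3 7 8 9 10 stay [-nasal].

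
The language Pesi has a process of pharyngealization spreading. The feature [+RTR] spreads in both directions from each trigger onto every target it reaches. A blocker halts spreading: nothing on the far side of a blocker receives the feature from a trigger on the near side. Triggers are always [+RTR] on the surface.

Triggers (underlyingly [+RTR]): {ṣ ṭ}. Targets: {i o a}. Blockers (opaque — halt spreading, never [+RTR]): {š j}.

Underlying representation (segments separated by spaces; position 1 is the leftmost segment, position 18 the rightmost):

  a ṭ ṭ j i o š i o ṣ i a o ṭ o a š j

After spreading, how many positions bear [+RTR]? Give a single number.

12

From /ṭ/ at 2 rightward: 3 /ṭ/ is itself a trigger — this domain ends here.
From /ṭ/ at 2 leftward: 1 /a/ → [+RTR]; word edge.
From /ṭ/ at 3 rightward: 4 /j/ blocks.
From /ṭ/ at 3 leftward: 2 /ṭ/ is itself a trigger — this domain ends here.
From /ṣ/ at 10 rightward: 11 /i/ → [+RTR]; 12 /a/ → [+RTR]; 13 /o/ → [+RTR]; 14 /ṭ/ is itself a trigger — this domain ends here.
From /ṣ/ at 10 leftward: 9 /o/ → [+RTR]; 8 /i/ → [+RTR]; 7 /š/ blocks.
From /ṭ/ at 14 rightward: 15 /o/ → [+RTR]; 16 /a/ → [+RTR]; 17 /š/ blocks.
From /ṭ/ at 14 leftward: 13 /o/ → [+RTR]; 12 /a/ → [+RTR]; 11 /i/ → [+RTR]; 10 /ṣ/ is itself a trigger — this domain ends here.
Targets with no active source: positions 5 6 stay [-emphatic].
[+RTR] positions on the surface: 1 2 3 8 9 10 11 12 13 14 15 16.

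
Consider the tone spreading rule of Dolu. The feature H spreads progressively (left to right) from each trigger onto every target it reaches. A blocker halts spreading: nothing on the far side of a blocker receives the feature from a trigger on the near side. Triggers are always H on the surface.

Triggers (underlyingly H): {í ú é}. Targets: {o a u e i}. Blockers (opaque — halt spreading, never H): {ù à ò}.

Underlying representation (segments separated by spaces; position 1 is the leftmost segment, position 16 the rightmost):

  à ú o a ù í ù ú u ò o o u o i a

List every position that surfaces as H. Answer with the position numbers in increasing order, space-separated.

2 3 4 6 8 9

From /ú/ at 2 rightward: 3 /o/ → H; 4 /a/ → H; 5 /ù/ blocks.
From /í/ at 6 rightward: 7 /ù/ blocks.
From /ú/ at 8 rightward: 9 /u/ → H; 10 /ò/ blocks.
Targets with no active source: positions 11 12 13 14 15 16 stay [-high tone].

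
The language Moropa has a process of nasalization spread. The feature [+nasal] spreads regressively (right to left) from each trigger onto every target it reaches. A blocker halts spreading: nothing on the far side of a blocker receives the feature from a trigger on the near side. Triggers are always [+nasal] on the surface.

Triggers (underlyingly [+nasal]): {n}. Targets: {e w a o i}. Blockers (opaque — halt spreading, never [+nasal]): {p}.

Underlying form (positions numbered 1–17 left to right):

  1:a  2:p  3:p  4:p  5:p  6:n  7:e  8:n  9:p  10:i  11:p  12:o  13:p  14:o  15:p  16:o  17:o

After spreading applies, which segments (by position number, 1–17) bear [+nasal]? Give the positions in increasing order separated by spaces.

From /n/ at 6 leftward: 5 /p/ blocks.
From /n/ at 8 leftward: 7 /e/ → [+nasal]; 6 /n/ is itself a trigger — this domain ends here.
Targets with no active source: positions 1 10 12 14 16 17 stay [-nasal].

6 7 8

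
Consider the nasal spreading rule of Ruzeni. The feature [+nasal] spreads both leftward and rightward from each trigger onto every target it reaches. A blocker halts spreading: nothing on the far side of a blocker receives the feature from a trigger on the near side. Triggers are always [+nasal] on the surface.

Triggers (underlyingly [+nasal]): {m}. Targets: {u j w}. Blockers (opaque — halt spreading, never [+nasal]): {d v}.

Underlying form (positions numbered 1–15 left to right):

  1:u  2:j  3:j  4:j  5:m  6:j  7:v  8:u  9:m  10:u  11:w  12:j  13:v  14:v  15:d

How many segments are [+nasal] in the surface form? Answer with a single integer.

From /m/ at 5 rightward: 6 /j/ → [+nasal]; 7 /v/ blocks.
From /m/ at 5 leftward: 4 /j/ → [+nasal]; 3 /j/ → [+nasal]; 2 /j/ → [+nasal]; 1 /u/ → [+nasal]; word edge.
From /m/ at 9 rightward: 10 /u/ → [+nasal]; 11 /w/ → [+nasal]; 12 /j/ → [+nasal]; 13 /v/ blocks.
From /m/ at 9 leftward: 8 /u/ → [+nasal]; 7 /v/ blocks.
[+nasal] positions on the surface: 1 2 3 4 5 6 8 9 10 11 12.

11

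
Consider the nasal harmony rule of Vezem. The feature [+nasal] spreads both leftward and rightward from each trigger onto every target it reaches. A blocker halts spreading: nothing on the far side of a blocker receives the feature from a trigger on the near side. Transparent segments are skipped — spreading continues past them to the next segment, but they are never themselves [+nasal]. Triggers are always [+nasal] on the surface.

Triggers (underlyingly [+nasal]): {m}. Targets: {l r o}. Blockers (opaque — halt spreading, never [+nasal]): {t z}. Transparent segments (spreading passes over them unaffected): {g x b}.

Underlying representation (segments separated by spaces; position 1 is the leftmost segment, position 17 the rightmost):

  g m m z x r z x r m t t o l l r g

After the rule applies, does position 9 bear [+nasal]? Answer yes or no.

From /m/ at 2 rightward: 3 /m/ is itself a trigger — this domain ends here.
From /m/ at 2 leftward: 1 /g/ transparent; word edge.
From /m/ at 3 rightward: 4 /z/ blocks.
From /m/ at 3 leftward: 2 /m/ is itself a trigger — this domain ends here.
From /m/ at 10 rightward: 11 /t/ blocks.
From /m/ at 10 leftward: 9 /r/ → [+nasal]; 8 /x/ transparent; 7 /z/ blocks.
Targets with no active source: positions 6 13 14 15 16 stay [-nasal].
[+nasal] positions on the surface: 2 3 9 10.

yes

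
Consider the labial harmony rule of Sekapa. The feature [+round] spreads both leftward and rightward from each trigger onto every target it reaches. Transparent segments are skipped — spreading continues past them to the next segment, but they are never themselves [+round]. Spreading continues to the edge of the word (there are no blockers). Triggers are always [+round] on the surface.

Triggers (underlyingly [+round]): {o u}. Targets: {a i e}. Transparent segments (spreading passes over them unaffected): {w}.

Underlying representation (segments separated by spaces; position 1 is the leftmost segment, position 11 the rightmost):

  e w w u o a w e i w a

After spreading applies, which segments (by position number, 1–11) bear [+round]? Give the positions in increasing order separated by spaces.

From /u/ at 4 rightward: 5 /o/ is itself a trigger — this domain ends here.
From /u/ at 4 leftward: 3 /w/ transparent; 2 /w/ transparent; 1 /e/ → [+round]; word edge.
From /o/ at 5 rightward: 6 /a/ → [+round]; 7 /w/ transparent; 8 /e/ → [+round]; 9 /i/ → [+round]; 10 /w/ transparent; 11 /a/ → [+round]; word edge.
From /o/ at 5 leftward: 4 /u/ is itself a trigger — this domain ends here.

1 4 5 6 8 9 11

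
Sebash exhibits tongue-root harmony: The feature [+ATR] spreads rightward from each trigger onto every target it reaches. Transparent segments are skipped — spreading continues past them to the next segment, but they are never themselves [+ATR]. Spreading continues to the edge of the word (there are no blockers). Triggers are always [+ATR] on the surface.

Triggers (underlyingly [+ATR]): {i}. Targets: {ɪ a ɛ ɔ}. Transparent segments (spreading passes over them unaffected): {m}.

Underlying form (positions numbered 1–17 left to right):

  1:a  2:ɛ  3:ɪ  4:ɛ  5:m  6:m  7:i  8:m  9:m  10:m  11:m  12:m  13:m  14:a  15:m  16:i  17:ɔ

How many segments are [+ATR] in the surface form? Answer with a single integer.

4

From /i/ at 7 rightward: 8 /m/ transparent; 9 /m/ transparent; 10 /m/ transparent; 11 /m/ transparent; 12 /m/ transparent; 13 /m/ transparent; 14 /a/ → [+ATR]; 15 /m/ transparent; 16 /i/ is itself a trigger — this domain ends here.
From /i/ at 16 rightward: 17 /ɔ/ → [+ATR]; word edge.
Targets with no active source: positions 1 2 3 4 stay [-ATR].
[+ATR] positions on the surface: 7 14 16 17.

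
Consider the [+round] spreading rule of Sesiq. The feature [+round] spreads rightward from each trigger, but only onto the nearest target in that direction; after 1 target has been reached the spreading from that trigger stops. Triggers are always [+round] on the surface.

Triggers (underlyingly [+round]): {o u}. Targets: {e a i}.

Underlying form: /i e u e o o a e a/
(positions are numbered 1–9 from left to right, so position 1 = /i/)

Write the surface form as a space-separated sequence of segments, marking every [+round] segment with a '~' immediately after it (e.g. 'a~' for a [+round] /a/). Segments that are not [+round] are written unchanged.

From /u/ at 3 rightward: 4 /e/ → [+round]; bound reached.
From /o/ at 5 rightward: 6 /o/ is itself a trigger — this domain ends here.
From /o/ at 6 rightward: 7 /a/ → [+round]; bound reached.
Targets with no active source: positions 1 2 8 9 stay [-round].
[+round] positions on the surface: 3 4 5 6 7.

i e u~ e~ o~ o~ a~ e a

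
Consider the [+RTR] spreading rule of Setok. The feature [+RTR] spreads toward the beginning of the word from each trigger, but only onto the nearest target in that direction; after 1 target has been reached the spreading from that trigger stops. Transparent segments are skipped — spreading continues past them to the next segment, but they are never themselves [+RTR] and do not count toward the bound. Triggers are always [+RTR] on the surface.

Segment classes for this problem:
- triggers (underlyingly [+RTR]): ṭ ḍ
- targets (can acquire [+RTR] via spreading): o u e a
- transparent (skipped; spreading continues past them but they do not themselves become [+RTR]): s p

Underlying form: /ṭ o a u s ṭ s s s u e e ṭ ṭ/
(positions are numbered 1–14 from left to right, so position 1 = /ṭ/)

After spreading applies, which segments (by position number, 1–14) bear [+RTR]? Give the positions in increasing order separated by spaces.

From /ṭ/ at 1 leftward: word edge.
From /ṭ/ at 6 leftward: 5 /s/ transparent; 4 /u/ → [+RTR]; bound reached.
From /ṭ/ at 13 leftward: 12 /e/ → [+RTR]; bound reached.
From /ṭ/ at 14 leftward: 13 /ṭ/ is itself a trigger — this domain ends here.
Targets with no active source: positions 2 3 10 11 stay [-emphatic].

1 4 6 12 13 14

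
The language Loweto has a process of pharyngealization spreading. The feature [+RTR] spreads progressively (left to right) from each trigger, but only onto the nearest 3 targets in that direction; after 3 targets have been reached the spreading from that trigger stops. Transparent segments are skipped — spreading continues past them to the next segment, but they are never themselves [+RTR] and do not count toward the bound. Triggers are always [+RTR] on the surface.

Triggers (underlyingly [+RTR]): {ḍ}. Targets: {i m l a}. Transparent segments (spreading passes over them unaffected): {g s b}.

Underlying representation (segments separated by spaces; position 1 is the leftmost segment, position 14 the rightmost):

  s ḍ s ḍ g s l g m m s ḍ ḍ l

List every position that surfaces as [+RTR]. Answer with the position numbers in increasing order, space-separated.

From /ḍ/ at 2 rightward: 3 /s/ transparent; 4 /ḍ/ is itself a trigger — this domain ends here.
From /ḍ/ at 4 rightward: 5 /g/ transparent; 6 /s/ transparent; 7 /l/ → [+RTR]; 8 /g/ transparent; 9 /m/ → [+RTR]; 10 /m/ → [+RTR]; bound reached.
From /ḍ/ at 12 rightward: 13 /ḍ/ is itself a trigger — this domain ends here.
From /ḍ/ at 13 rightward: 14 /l/ → [+RTR]; word edge.

2 4 7 9 10 12 13 14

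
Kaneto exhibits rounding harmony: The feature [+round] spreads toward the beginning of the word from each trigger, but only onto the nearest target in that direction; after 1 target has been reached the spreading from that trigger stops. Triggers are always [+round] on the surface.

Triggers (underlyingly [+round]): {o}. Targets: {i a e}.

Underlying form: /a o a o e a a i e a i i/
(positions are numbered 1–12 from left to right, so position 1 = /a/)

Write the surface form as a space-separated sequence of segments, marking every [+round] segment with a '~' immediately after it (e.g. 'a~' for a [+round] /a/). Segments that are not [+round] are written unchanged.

a~ o~ a~ o~ e a a i e a i i

From /o/ at 2 leftward: 1 /a/ → [+round]; bound reached.
From /o/ at 4 leftward: 3 /a/ → [+round]; bound reached.
Targets with no active source: positions 5 6 7 8 9 10 11 12 stay [-round].
[+round] positions on the surface: 1 2 3 4.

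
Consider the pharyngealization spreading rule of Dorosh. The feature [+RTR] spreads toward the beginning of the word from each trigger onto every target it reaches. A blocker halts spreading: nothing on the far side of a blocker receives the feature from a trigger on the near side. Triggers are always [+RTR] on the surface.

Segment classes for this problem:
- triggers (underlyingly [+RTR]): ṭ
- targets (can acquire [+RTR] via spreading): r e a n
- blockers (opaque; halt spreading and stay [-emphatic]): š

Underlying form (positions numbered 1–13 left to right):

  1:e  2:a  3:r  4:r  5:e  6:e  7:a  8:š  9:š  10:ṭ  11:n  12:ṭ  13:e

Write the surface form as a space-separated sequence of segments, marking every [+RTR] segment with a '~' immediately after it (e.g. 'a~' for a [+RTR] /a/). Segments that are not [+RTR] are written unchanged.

From /ṭ/ at 10 leftward: 9 /š/ blocks.
From /ṭ/ at 12 leftward: 11 /n/ → [+RTR]; 10 /ṭ/ is itself a trigger — this domain ends here.
Targets with no active source: positions 1 2 3 4 5 6 7 13 stay [-emphatic].
[+RTR] positions on the surface: 10 11 12.

e a r r e e a š š ṭ~ n~ ṭ~ e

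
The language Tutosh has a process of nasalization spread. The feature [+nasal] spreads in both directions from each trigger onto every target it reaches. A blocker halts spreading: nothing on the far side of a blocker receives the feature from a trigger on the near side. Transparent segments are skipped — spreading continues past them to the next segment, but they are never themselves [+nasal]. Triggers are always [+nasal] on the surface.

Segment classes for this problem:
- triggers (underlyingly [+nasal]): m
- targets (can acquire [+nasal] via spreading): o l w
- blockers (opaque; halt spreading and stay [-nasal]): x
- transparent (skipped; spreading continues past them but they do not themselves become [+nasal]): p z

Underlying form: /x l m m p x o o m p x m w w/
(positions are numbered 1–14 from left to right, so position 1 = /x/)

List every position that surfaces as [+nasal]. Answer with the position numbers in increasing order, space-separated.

From /m/ at 3 rightward: 4 /m/ is itself a trigger — this domain ends here.
From /m/ at 3 leftward: 2 /l/ → [+nasal]; 1 /x/ blocks.
From /m/ at 4 rightward: 5 /p/ transparent; 6 /x/ blocks.
From /m/ at 4 leftward: 3 /m/ is itself a trigger — this domain ends here.
From /m/ at 9 rightward: 10 /p/ transparent; 11 /x/ blocks.
From /m/ at 9 leftward: 8 /o/ → [+nasal]; 7 /o/ → [+nasal]; 6 /x/ blocks.
From /m/ at 12 rightward: 13 /w/ → [+nasal]; 14 /w/ → [+nasal]; word edge.
From /m/ at 12 leftward: 11 /x/ blocks.

2 3 4 7 8 9 12 13 14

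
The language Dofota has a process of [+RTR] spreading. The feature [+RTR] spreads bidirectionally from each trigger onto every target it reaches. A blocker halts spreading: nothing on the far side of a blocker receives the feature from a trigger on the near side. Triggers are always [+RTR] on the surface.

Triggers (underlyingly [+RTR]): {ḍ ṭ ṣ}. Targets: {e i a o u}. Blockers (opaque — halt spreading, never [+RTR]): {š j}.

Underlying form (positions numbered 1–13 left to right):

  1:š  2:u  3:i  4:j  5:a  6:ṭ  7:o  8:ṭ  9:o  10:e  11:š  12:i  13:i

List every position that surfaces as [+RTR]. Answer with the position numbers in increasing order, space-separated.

5 6 7 8 9 10

From /ṭ/ at 6 rightward: 7 /o/ → [+RTR]; 8 /ṭ/ is itself a trigger — this domain ends here.
From /ṭ/ at 6 leftward: 5 /a/ → [+RTR]; 4 /j/ blocks.
From /ṭ/ at 8 rightward: 9 /o/ → [+RTR]; 10 /e/ → [+RTR]; 11 /š/ blocks.
From /ṭ/ at 8 leftward: 7 /o/ → [+RTR]; 6 /ṭ/ is itself a trigger — this domain ends here.
Targets with no active source: positions 2 3 12 13 stay [-emphatic].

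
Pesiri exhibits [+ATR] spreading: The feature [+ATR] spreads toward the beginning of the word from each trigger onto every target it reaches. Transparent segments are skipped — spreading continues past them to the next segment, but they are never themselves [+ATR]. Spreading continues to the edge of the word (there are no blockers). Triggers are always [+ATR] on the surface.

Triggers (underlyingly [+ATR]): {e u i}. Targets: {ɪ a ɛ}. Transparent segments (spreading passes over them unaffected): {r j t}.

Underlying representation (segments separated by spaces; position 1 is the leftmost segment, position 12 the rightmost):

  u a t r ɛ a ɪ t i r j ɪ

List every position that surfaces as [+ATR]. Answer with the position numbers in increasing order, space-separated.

From /u/ at 1 leftward: word edge.
From /i/ at 9 leftward: 8 /t/ transparent; 7 /ɪ/ → [+ATR]; 6 /a/ → [+ATR]; 5 /ɛ/ → [+ATR]; 4 /r/ transparent; 3 /t/ transparent; 2 /a/ → [+ATR]; 1 /u/ is itself a trigger — this domain ends here.
Target with no active source: position 12 stays [-ATR].

1 2 5 6 7 9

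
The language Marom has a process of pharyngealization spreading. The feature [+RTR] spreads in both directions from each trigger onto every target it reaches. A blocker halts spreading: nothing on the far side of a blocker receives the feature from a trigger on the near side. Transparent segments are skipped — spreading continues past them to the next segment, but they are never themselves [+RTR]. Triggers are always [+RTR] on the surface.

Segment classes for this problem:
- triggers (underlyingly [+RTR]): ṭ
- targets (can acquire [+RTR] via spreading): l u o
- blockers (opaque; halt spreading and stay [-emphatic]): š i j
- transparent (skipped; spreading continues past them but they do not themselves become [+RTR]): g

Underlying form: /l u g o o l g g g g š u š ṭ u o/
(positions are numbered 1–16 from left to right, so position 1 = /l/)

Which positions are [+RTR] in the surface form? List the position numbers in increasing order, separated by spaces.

14 15 16

From /ṭ/ at 14 rightward: 15 /u/ → [+RTR]; 16 /o/ → [+RTR]; word edge.
From /ṭ/ at 14 leftward: 13 /š/ blocks.
Targets with no active source: positions 1 2 4 5 6 12 stay [-emphatic].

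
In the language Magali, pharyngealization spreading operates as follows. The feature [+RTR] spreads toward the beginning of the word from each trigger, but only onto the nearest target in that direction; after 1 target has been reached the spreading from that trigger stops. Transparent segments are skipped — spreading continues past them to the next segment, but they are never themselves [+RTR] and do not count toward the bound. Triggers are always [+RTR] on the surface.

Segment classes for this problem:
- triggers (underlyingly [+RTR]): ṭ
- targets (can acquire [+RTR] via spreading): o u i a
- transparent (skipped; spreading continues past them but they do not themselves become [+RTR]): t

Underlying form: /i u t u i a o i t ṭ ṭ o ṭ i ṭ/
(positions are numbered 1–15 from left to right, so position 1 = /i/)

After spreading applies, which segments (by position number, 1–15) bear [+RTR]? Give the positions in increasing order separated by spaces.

8 10 11 12 13 14 15

From /ṭ/ at 10 leftward: 9 /t/ transparent; 8 /i/ → [+RTR]; bound reached.
From /ṭ/ at 11 leftward: 10 /ṭ/ is itself a trigger — this domain ends here.
From /ṭ/ at 13 leftward: 12 /o/ → [+RTR]; bound reached.
From /ṭ/ at 15 leftward: 14 /i/ → [+RTR]; bound reached.
Targets with no active source: positions 1 2 4 5 6 7 stay [-emphatic].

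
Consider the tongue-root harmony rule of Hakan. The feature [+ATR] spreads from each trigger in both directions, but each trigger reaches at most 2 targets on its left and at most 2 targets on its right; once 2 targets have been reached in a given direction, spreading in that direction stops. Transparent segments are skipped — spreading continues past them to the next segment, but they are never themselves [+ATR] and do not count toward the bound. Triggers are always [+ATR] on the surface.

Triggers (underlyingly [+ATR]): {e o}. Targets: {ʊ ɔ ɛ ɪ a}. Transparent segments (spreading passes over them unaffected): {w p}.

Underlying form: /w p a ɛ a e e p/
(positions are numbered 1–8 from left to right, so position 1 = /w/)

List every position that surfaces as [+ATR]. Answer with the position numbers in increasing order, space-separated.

4 5 6 7

From /e/ at 6 rightward: 7 /e/ is itself a trigger — this domain ends here.
From /e/ at 6 leftward: 5 /a/ → [+ATR]; 4 /ɛ/ → [+ATR]; bound reached.
From /e/ at 7 rightward: 8 /p/ transparent; word edge.
From /e/ at 7 leftward: 6 /e/ is itself a trigger — this domain ends here.
Target with no active source: position 3 stays [-ATR].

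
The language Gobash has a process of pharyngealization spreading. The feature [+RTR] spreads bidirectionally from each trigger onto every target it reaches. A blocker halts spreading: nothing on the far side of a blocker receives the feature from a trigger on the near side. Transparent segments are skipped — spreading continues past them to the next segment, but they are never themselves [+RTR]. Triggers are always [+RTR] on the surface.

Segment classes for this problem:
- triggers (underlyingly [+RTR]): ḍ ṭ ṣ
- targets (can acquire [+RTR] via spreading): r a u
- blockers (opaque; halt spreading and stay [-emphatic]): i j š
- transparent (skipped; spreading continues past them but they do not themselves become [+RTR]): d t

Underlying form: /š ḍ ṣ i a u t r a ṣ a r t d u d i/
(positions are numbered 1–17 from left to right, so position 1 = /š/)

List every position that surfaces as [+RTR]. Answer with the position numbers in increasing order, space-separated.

2 3 5 6 8 9 10 11 12 15

From /ḍ/ at 2 rightward: 3 /ṣ/ is itself a trigger — this domain ends here.
From /ḍ/ at 2 leftward: 1 /š/ blocks.
From /ṣ/ at 3 rightward: 4 /i/ blocks.
From /ṣ/ at 3 leftward: 2 /ḍ/ is itself a trigger — this domain ends here.
From /ṣ/ at 10 rightward: 11 /a/ → [+RTR]; 12 /r/ → [+RTR]; 13 /t/ transparent; 14 /d/ transparent; 15 /u/ → [+RTR]; 16 /d/ transparent; 17 /i/ blocks.
From /ṣ/ at 10 leftward: 9 /a/ → [+RTR]; 8 /r/ → [+RTR]; 7 /t/ transparent; 6 /u/ → [+RTR]; 5 /a/ → [+RTR]; 4 /i/ blocks.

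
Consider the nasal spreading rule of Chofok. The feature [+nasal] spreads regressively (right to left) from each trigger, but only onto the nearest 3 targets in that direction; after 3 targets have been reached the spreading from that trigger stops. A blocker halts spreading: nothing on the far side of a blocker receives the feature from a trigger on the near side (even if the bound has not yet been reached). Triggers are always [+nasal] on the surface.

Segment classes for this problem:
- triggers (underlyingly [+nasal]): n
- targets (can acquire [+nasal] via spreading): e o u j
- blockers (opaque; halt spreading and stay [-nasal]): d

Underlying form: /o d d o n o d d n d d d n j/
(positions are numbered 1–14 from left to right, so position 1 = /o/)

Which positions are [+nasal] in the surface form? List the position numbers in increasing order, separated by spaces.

4 5 9 13

From /n/ at 5 leftward: 4 /o/ → [+nasal]; 3 /d/ blocks.
From /n/ at 9 leftward: 8 /d/ blocks.
From /n/ at 13 leftward: 12 /d/ blocks.
Targets with no active source: positions 1 6 14 stay [-nasal].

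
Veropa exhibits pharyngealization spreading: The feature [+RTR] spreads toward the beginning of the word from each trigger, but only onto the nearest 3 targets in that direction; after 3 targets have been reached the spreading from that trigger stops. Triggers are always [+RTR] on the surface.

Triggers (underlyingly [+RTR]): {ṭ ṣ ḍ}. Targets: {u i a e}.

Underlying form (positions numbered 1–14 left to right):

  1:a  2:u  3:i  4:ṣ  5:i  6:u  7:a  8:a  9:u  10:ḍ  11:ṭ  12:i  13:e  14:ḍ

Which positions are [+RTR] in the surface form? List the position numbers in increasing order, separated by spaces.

1 2 3 4 7 8 9 10 11 12 13 14

From /ṣ/ at 4 leftward: 3 /i/ → [+RTR]; 2 /u/ → [+RTR]; 1 /a/ → [+RTR]; bound reached.
From /ḍ/ at 10 leftward: 9 /u/ → [+RTR]; 8 /a/ → [+RTR]; 7 /a/ → [+RTR]; bound reached.
From /ṭ/ at 11 leftward: 10 /ḍ/ is itself a trigger — this domain ends here.
From /ḍ/ at 14 leftward: 13 /e/ → [+RTR]; 12 /i/ → [+RTR]; 11 /ṭ/ is itself a trigger — this domain ends here.
Targets with no active source: positions 5 6 stay [-emphatic].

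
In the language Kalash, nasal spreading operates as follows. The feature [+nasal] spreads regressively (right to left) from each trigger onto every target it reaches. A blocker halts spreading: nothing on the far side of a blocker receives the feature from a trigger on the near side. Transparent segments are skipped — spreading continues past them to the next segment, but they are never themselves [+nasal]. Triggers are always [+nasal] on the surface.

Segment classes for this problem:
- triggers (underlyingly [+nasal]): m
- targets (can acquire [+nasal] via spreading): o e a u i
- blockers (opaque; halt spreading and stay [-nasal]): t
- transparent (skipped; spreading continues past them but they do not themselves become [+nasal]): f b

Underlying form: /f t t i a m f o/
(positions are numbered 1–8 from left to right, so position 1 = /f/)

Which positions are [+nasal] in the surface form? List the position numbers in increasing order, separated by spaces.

From /m/ at 6 leftward: 5 /a/ → [+nasal]; 4 /i/ → [+nasal]; 3 /t/ blocks.
Target with no active source: position 8 stays [-nasal].

4 5 6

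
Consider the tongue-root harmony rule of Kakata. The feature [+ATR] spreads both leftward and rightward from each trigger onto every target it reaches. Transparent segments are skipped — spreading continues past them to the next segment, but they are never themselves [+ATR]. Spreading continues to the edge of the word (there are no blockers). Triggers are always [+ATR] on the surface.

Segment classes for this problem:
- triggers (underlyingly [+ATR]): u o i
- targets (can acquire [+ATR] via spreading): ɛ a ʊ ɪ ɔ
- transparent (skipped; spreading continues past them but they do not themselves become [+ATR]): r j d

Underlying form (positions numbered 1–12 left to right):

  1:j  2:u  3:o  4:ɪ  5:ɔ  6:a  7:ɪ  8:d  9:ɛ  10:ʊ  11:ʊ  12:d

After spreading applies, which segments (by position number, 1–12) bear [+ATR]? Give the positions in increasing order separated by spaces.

From /u/ at 2 rightward: 3 /o/ is itself a trigger — this domain ends here.
From /u/ at 2 leftward: 1 /j/ transparent; word edge.
From /o/ at 3 rightward: 4 /ɪ/ → [+ATR]; 5 /ɔ/ → [+ATR]; 6 /a/ → [+ATR]; 7 /ɪ/ → [+ATR]; 8 /d/ transparent; 9 /ɛ/ → [+ATR]; 10 /ʊ/ → [+ATR]; 11 /ʊ/ → [+ATR]; 12 /d/ transparent; word edge.
From /o/ at 3 leftward: 2 /u/ is itself a trigger — this domain ends here.

2 3 4 5 6 7 9 10 11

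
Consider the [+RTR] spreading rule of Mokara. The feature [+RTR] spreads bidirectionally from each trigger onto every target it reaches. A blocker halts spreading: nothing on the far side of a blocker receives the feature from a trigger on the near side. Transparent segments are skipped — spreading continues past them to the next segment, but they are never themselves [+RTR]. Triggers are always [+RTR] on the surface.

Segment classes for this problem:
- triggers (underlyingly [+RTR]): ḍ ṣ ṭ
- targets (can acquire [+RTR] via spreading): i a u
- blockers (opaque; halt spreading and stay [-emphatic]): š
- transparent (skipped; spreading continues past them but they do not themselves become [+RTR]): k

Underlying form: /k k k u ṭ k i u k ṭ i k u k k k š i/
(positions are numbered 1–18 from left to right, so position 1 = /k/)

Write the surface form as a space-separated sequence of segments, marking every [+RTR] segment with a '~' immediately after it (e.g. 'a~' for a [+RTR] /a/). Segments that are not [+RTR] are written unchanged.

From /ṭ/ at 5 rightward: 6 /k/ transparent; 7 /i/ → [+RTR]; 8 /u/ → [+RTR]; 9 /k/ transparent; 10 /ṭ/ is itself a trigger — this domain ends here.
From /ṭ/ at 5 leftward: 4 /u/ → [+RTR]; 3 /k/ transparent; 2 /k/ transparent; 1 /k/ transparent; word edge.
From /ṭ/ at 10 rightward: 11 /i/ → [+RTR]; 12 /k/ transparent; 13 /u/ → [+RTR]; 14 /k/ transparent; 15 /k/ transparent; 16 /k/ transparent; 17 /š/ blocks.
From /ṭ/ at 10 leftward: 9 /k/ transparent; 8 /u/ → [+RTR]; 7 /i/ → [+RTR]; 6 /k/ transparent; 5 /ṭ/ is itself a trigger — this domain ends here.
Target with no active source: position 18 stays [-emphatic].
[+RTR] positions on the surface: 4 5 7 8 10 11 13.

k k k u~ ṭ~ k i~ u~ k ṭ~ i~ k u~ k k k š i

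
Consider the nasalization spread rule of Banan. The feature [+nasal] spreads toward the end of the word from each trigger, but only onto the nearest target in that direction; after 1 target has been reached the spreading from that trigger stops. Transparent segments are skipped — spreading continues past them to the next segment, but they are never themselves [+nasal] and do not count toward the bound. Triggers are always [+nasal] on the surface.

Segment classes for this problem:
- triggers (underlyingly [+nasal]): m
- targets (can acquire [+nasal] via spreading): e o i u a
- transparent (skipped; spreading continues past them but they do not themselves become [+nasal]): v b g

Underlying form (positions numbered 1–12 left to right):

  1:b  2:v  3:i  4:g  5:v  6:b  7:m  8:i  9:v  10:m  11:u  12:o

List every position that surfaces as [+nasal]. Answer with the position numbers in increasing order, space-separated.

7 8 10 11

From /m/ at 7 rightward: 8 /i/ → [+nasal]; bound reached.
From /m/ at 10 rightward: 11 /u/ → [+nasal]; bound reached.
Targets with no active source: positions 3 12 stay [-nasal].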